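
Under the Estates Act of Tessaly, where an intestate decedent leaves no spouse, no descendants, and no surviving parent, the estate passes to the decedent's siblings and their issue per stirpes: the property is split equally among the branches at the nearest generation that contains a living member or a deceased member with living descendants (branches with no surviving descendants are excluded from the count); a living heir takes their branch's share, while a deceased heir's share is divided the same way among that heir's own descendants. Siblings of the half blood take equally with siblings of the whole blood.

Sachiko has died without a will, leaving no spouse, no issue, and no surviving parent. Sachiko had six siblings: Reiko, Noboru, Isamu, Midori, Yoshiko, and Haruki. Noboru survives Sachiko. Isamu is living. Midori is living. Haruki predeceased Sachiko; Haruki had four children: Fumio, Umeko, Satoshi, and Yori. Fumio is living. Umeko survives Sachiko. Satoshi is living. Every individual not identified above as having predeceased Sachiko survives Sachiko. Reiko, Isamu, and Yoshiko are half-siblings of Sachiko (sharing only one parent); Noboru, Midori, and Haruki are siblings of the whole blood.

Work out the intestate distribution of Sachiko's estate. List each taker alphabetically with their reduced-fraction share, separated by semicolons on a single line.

No spouse, descendants, or parent survives, so the estate passes to Sachiko's siblings per stirpes.
Half-blood and whole-blood siblings take equally under the stated rule.
The estate is divided into 6 equal shares of 1/6 among Reiko, Noboru, Isamu, Midori, Yoshiko, Haruki.
Reiko is living and takes 1/6.
Noboru is living and takes 1/6.
Isamu is living and takes 1/6.
Midori is living and takes 1/6.
Yoshiko is living and takes 1/6.
Haruki predeceased; the 1/6 allotted to Haruki's branch passes to Haruki's issue by representation.
The 1/6 is divided into 4 equal shares of 1/24 among Fumio, Umeko, Satoshi, Yori.
Fumio is living and takes 1/24.
Umeko is living and takes 1/24.
Satoshi is living and takes 1/24.
Yori is living and takes 1/24.

Fumio 1/24; Isamu 1/6; Midori 1/6; Noboru 1/6; Reiko 1/6; Satoshi 1/24; Umeko 1/24; Yori 1/24; Yoshiko 1/6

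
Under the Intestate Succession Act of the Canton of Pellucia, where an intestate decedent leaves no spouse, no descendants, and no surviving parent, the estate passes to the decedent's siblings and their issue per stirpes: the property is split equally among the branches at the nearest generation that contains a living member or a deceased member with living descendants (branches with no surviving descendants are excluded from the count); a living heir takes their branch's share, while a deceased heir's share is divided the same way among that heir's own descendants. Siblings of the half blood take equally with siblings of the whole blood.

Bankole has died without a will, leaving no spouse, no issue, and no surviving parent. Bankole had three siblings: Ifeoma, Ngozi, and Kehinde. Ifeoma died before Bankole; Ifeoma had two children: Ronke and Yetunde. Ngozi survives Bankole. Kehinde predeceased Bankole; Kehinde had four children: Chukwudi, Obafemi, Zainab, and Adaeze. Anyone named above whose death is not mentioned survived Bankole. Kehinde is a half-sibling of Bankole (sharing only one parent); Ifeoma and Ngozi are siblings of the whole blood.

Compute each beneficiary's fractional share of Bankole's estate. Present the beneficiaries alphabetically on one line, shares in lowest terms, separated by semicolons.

Adaeze 1/12; Chukwudi 1/12; Ngozi 1/3; Obafemi 1/12; Ronke 1/6; Yetunde 1/6; Zainab 1/12

No spouse, descendants, or parent survives, so the estate passes to Bankole's siblings per stirpes.
Half-blood and whole-blood siblings take equally under the stated rule.
The estate is divided into 3 equal shares of 1/3 among Ifeoma, Ngozi, Kehinde.
Ifeoma predeceased; the 1/3 allotted to Ifeoma's branch passes to Ifeoma's issue by representation.
The 1/3 is divided into 2 equal shares of 1/6 among Ronke, Yetunde.
Ronke is living and takes 1/6.
Yetunde is living and takes 1/6.
Ngozi is living and takes 1/3.
Kehinde predeceased; the 1/3 allotted to Kehinde's branch passes to Kehinde's issue by representation.
The 1/3 is divided into 4 equal shares of 1/12 among Chukwudi, Obafemi, Zainab, Adaeze.
Chukwudi is living and takes 1/12.
Obafemi is living and takes 1/12.
Zainab is living and takes 1/12.
Adaeze is living and takes 1/12.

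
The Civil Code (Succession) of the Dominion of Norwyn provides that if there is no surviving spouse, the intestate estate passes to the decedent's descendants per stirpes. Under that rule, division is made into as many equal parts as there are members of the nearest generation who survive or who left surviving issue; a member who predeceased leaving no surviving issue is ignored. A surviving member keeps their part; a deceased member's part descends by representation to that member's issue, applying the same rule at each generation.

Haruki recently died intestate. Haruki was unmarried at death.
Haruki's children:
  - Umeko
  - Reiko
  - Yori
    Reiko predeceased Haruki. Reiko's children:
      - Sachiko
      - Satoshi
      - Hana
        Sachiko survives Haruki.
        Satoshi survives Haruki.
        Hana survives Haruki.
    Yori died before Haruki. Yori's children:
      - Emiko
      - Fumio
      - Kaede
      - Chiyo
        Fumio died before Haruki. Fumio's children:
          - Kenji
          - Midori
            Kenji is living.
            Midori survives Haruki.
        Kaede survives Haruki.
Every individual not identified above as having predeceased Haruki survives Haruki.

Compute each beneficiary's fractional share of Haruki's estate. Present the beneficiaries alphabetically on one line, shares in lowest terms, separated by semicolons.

There is no surviving spouse, so the entire estate passes to Haruki's descendants per stirpes.
The estate is divided into 3 equal shares of 1/3 among Umeko, Reiko, Yori.
Umeko is living and takes 1/3.
Reiko predeceased; the 1/3 allotted to Reiko's branch passes to Reiko's issue by representation.
The 1/3 is divided into 3 equal shares of 1/9 among Sachiko, Satoshi, Hana.
Sachiko is living and takes 1/9.
Satoshi is living and takes 1/9.
Hana is living and takes 1/9.
Yori predeceased; the 1/3 allotted to Yori's branch passes to Yori's issue by representation.
The 1/3 is divided into 4 equal shares of 1/12 among Emiko, Fumio, Kaede, Chiyo.
Emiko is living and takes 1/12.
Fumio predeceased; the 1/12 allotted to Fumio's branch passes to Fumio's issue by representation.
The 1/12 is divided into 2 equal shares of 1/24 among Kenji, Midori.
Kenji is living and takes 1/24.
Midori is living and takes 1/24.
Kaede is living and takes 1/12.
Chiyo is living and takes 1/12.

Chiyo 1/12; Emiko 1/12; Hana 1/9; Kaede 1/12; Kenji 1/24; Midori 1/24; Sachiko 1/9; Satoshi 1/9; Umeko 1/3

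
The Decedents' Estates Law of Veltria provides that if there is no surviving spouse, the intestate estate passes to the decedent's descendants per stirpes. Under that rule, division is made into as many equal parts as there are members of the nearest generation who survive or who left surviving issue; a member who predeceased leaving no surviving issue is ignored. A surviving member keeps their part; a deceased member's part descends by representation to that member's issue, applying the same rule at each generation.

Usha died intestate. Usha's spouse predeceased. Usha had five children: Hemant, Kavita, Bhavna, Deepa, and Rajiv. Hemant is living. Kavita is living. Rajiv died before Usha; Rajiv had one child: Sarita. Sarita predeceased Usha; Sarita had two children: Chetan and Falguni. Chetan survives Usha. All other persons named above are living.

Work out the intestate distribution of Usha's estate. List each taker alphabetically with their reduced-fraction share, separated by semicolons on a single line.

There is no surviving spouse, so the entire estate passes to Usha's descendants per stirpes.
The estate is divided into 5 equal shares of 1/5 among Hemant, Kavita, Bhavna, Deepa, Rajiv.
Hemant is living and takes 1/5.
Kavita is living and takes 1/5.
Bhavna is living and takes 1/5.
Deepa is living and takes 1/5.
Rajiv predeceased; the 1/5 allotted to Rajiv's branch passes to Rajiv's issue by representation.
Sarita's line is the sole branch at this level, so the full 1/5 passes to Sarita's issue by representation.
The 1/5 is divided into 2 equal shares of 1/10 among Chetan, Falguni.
Chetan is living and takes 1/10.
Falguni is living and takes 1/10.

Bhavna 1/5; Chetan 1/10; Deepa 1/5; Falguni 1/10; Hemant 1/5; Kavita 1/5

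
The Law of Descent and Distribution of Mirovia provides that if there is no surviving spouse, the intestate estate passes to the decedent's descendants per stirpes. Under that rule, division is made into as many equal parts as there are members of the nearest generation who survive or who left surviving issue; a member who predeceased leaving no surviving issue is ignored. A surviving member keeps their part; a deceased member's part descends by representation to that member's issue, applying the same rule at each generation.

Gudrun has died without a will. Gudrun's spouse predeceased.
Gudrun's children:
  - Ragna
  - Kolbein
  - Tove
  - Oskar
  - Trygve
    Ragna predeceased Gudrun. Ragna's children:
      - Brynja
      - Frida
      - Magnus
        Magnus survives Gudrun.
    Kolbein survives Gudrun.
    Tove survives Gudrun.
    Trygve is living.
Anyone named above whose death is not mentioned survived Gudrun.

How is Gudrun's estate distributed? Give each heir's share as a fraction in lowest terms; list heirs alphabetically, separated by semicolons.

Brynja 1/15; Frida 1/15; Kolbein 1/5; Magnus 1/15; Oskar 1/5; Tove 1/5; Trygve 1/5

There is no surviving spouse, so the entire estate passes to Gudrun's descendants per stirpes.
The estate is divided into 5 equal shares of 1/5 among Ragna, Kolbein, Tove, Oskar, Trygve.
Ragna predeceased; the 1/5 allotted to Ragna's branch passes to Ragna's issue by representation.
The 1/5 is divided into 3 equal shares of 1/15 among Brynja, Frida, Magnus.
Brynja is living and takes 1/15.
Frida is living and takes 1/15.
Magnus is living and takes 1/15.
Kolbein is living and takes 1/5.
Tove is living and takes 1/5.
Oskar is living and takes 1/5.
Trygve is living and takes 1/5.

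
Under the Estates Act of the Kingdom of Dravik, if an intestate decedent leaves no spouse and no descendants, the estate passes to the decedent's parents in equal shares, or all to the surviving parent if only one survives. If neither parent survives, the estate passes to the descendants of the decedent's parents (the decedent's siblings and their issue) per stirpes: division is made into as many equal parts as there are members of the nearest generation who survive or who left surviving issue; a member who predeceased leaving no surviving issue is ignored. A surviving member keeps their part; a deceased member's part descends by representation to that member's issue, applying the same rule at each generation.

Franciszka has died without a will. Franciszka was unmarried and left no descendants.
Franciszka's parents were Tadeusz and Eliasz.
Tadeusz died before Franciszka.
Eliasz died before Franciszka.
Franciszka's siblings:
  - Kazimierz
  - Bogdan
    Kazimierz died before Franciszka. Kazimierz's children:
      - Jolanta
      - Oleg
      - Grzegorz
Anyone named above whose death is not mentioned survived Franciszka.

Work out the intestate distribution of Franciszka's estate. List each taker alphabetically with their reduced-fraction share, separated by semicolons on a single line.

Bogdan 1/2; Grzegorz 1/6; Jolanta 1/6; Oleg 1/6

Neither parent survives and there are no descendants, so the estate passes to Franciszka's siblings and their issue per stirpes.
The estate is divided into 2 equal shares of 1/2 among Kazimierz, Bogdan.
Kazimierz predeceased; the 1/2 allotted to Kazimierz's branch passes to Kazimierz's issue by representation.
The 1/2 is divided into 3 equal shares of 1/6 among Jolanta, Oleg, Grzegorz.
Jolanta is living and takes 1/6.
Oleg is living and takes 1/6.
Grzegorz is living and takes 1/6.
Bogdan is living and takes 1/2.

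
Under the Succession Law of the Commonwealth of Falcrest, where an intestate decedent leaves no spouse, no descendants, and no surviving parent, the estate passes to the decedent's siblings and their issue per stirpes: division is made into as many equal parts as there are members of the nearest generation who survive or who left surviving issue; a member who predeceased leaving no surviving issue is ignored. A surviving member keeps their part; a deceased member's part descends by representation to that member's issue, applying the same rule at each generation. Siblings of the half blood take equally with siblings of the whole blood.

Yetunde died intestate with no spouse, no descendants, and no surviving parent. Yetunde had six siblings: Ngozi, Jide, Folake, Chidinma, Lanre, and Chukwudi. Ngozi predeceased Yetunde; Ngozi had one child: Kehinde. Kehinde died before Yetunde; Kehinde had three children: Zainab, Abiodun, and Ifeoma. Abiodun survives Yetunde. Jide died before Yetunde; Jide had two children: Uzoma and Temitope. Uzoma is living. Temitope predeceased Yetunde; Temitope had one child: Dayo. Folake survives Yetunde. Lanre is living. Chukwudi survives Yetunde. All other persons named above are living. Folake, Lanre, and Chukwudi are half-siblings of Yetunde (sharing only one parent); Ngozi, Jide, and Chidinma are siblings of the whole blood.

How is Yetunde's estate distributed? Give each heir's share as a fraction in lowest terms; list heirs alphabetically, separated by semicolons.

No spouse, descendants, or parent survives, so the estate passes to Yetunde's siblings per stirpes.
Half-blood and whole-blood siblings take equally under the stated rule.
The estate is divided into 6 equal shares of 1/6 among Ngozi, Jide, Folake, Chidinma, Lanre, Chukwudi.
Ngozi predeceased; the 1/6 allotted to Ngozi's branch passes to Ngozi's issue by representation.
Kehinde's line is the sole branch at this level, so the full 1/6 passes to Kehinde's issue by representation.
The 1/6 is divided into 3 equal shares of 1/18 among Zainab, Abiodun, Ifeoma.
Zainab is living and takes 1/18.
Abiodun is living and takes 1/18.
Ifeoma is living and takes 1/18.
Jide predeceased; the 1/6 allotted to Jide's branch passes to Jide's issue by representation.
The 1/6 is divided into 2 equal shares of 1/12 among Uzoma, Temitope.
Uzoma is living and takes 1/12.
Temitope predeceased; the 1/12 allotted to Temitope's branch passes to Temitope's issue by representation.
Dayo is the sole taker at this level and receives the full 1/12.
Folake is living and takes 1/6.
Chidinma is living and takes 1/6.
Lanre is living and takes 1/6.
Chukwudi is living and takes 1/6.

Abiodun 1/18; Chidinma 1/6; Chukwudi 1/6; Dayo 1/12; Folake 1/6; Ifeoma 1/18; Lanre 1/6; Uzoma 1/12; Zainab 1/18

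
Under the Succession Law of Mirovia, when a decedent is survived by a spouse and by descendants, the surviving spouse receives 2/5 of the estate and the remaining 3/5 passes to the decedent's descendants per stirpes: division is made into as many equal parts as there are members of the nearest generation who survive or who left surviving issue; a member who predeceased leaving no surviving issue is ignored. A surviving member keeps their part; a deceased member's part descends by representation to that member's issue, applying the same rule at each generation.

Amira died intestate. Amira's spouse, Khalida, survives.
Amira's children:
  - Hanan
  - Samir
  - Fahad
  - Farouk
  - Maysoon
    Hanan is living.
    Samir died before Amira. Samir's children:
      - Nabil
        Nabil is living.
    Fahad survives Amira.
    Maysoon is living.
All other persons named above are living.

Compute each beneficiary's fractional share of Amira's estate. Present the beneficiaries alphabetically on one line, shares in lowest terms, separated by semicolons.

Fahad 3/25; Farouk 3/25; Hanan 3/25; Khalida 2/5; Maysoon 3/25; Nabil 3/25

Khalida, as surviving spouse, takes 2/5.
The remaining 3/5 passes to Amira's descendants per stirpes.
The 3/5 is divided into 5 equal shares of 3/25 among Hanan, Samir, Fahad, Farouk, Maysoon.
Hanan is living and takes 3/25.
Samir predeceased; the 3/25 allotted to Samir's branch passes to Samir's issue by representation.
Nabil is the sole taker at this level and receives the full 3/25.
Fahad is living and takes 3/25.
Farouk is living and takes 3/25.
Maysoon is living and takes 3/25.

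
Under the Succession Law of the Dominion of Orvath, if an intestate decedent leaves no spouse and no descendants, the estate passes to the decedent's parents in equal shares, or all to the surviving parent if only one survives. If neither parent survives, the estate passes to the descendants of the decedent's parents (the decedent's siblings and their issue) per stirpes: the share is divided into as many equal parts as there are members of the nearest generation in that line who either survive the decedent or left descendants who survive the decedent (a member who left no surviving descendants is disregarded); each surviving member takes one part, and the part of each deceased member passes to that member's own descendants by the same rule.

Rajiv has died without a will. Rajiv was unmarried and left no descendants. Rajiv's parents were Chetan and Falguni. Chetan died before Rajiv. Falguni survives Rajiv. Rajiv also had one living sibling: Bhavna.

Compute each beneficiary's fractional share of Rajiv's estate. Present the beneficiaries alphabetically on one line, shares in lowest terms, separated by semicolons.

Falguni 1

Only one parent, Falguni, survives, so Falguni takes the entire estate. The siblings take nothing because a surviving parent has priority.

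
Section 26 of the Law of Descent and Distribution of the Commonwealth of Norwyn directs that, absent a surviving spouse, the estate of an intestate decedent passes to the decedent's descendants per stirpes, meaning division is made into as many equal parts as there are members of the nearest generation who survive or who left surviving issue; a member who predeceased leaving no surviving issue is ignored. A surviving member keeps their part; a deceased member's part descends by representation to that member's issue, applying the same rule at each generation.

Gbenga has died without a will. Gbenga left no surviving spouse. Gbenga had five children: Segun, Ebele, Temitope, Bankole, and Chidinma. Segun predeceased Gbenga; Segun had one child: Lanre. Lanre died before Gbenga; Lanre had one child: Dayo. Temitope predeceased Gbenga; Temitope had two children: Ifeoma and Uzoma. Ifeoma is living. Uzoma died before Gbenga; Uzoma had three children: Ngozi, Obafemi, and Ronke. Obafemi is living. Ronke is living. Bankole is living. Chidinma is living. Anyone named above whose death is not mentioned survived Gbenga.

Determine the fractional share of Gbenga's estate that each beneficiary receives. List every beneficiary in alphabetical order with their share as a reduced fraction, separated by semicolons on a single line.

Bankole 1/5; Chidinma 1/5; Dayo 1/5; Ebele 1/5; Ifeoma 1/10; Ngozi 1/30; Obafemi 1/30; Ronke 1/30

There is no surviving spouse, so the entire estate passes to Gbenga's descendants per stirpes.
The estate is divided into 5 equal shares of 1/5 among Segun, Ebele, Temitope, Bankole, Chidinma.
Segun predeceased; the 1/5 allotted to Segun's branch passes to Segun's issue by representation.
Lanre's line is the sole branch at this level, so the full 1/5 passes to Lanre's issue by representation.
Dayo is the sole taker at this level and receives the full 1/5.
Ebele is living and takes 1/5.
Temitope predeceased; the 1/5 allotted to Temitope's branch passes to Temitope's issue by representation.
The 1/5 is divided into 2 equal shares of 1/10 among Ifeoma, Uzoma.
Ifeoma is living and takes 1/10.
Uzoma predeceased; the 1/10 allotted to Uzoma's branch passes to Uzoma's issue by representation.
The 1/10 is divided into 3 equal shares of 1/30 among Ngozi, Obafemi, Ronke.
Ngozi is living and takes 1/30.
Obafemi is living and takes 1/30.
Ronke is living and takes 1/30.
Bankole is living and takes 1/5.
Chidinma is living and takes 1/5.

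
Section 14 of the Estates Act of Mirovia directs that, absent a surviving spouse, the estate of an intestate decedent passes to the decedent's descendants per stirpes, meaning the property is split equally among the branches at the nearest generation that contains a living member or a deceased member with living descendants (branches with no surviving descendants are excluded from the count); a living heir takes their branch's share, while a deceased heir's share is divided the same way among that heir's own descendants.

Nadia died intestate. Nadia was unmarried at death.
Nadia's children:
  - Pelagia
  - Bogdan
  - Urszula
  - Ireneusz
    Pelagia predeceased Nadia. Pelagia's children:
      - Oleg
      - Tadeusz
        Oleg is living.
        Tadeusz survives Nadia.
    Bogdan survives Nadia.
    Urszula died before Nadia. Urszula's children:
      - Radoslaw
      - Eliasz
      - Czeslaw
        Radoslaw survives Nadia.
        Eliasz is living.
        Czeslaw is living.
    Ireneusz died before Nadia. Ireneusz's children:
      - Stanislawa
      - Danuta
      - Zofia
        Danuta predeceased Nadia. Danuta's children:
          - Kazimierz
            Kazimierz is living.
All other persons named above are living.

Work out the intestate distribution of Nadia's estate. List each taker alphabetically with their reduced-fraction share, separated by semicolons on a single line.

Bogdan 1/4; Czeslaw 1/12; Eliasz 1/12; Kazimierz 1/12; Oleg 1/8; Radoslaw 1/12; Stanislawa 1/12; Tadeusz 1/8; Zofia 1/12

There is no surviving spouse, so the entire estate passes to Nadia's descendants per stirpes.
The estate is divided into 4 equal shares of 1/4 among Pelagia, Bogdan, Urszula, Ireneusz.
Pelagia predeceased; the 1/4 allotted to Pelagia's branch passes to Pelagia's issue by representation.
The 1/4 is divided into 2 equal shares of 1/8 among Oleg, Tadeusz.
Oleg is living and takes 1/8.
Tadeusz is living and takes 1/8.
Bogdan is living and takes 1/4.
Urszula predeceased; the 1/4 allotted to Urszula's branch passes to Urszula's issue by representation.
The 1/4 is divided into 3 equal shares of 1/12 among Radoslaw, Eliasz, Czeslaw.
Radoslaw is living and takes 1/12.
Eliasz is living and takes 1/12.
Czeslaw is living and takes 1/12.
Ireneusz predeceased; the 1/4 allotted to Ireneusz's branch passes to Ireneusz's issue by representation.
The 1/4 is divided into 3 equal shares of 1/12 among Stanislawa, Danuta, Zofia.
Stanislawa is living and takes 1/12.
Danuta predeceased; the 1/12 allotted to Danuta's branch passes to Danuta's issue by representation.
Kazimierz is the sole taker at this level and receives the full 1/12.
Zofia is living and takes 1/12.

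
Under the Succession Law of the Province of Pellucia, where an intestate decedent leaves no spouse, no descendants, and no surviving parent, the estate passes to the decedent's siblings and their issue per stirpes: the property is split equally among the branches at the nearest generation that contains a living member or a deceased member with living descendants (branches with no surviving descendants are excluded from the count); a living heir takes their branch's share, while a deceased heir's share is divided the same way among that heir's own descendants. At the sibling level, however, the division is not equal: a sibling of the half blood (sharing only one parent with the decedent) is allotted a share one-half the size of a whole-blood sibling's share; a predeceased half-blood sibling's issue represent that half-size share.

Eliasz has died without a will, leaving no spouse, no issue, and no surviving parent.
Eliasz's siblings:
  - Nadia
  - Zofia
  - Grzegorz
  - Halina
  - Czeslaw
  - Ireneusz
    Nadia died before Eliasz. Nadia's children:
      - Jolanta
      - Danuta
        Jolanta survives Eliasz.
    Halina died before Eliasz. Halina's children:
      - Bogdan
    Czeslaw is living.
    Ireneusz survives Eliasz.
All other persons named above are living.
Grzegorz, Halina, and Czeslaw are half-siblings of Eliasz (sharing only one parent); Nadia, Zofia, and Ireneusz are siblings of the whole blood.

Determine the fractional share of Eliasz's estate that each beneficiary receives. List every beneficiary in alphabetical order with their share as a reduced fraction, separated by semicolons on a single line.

No spouse, descendants, or parent survives, so the estate passes to Eliasz's siblings per stirpes.
Half-blood siblings count for one-half the weight of whole-blood siblings at the initial division.
Dividing 1 in proportion to weights (total weight 9/2): Nadia (weight 1) → 2/9; Zofia (weight 1) → 2/9; Grzegorz (weight 1/2) → 1/9; Halina (weight 1/2) → 1/9; Czeslaw (weight 1/2) → 1/9; Ireneusz (weight 1) → 2/9.
Nadia predeceased; the 2/9 allotted to Nadia's branch passes to Nadia's issue by representation.
The 2/9 is divided into 2 equal shares of 1/9 among Jolanta, Danuta.
Jolanta is living and takes 1/9.
Danuta is living and takes 1/9.
Zofia is living and takes 2/9.
Grzegorz is living and takes 1/9.
Halina predeceased; the 1/9 allotted to Halina's branch passes to Halina's issue by representation.
Bogdan is the sole taker at this level and receives the full 1/9.
Czeslaw is living and takes 1/9.
Ireneusz is living and takes 2/9.

Bogdan 1/9; Czeslaw 1/9; Danuta 1/9; Grzegorz 1/9; Ireneusz 2/9; Jolanta 1/9; Zofia 2/9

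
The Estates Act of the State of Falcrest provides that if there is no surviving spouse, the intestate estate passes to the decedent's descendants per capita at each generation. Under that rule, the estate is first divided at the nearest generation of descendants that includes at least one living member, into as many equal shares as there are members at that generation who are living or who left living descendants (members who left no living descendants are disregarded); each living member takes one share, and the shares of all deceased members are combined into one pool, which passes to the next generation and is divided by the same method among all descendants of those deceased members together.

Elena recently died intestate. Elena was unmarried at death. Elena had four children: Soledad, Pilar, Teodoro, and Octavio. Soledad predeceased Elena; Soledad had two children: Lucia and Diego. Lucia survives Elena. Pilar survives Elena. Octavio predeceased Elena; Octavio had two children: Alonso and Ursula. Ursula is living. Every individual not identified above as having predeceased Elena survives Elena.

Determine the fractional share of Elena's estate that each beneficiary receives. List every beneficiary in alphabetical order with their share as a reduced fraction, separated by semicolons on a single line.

Alonso 1/8; Diego 1/8; Lucia 1/8; Pilar 1/4; Teodoro 1/4; Ursula 1/8

There is no surviving spouse, so the entire estate passes to Elena's descendants per capita at each generation.
At generation 1 (Soledad, Pilar, Teodoro, Octavio) there are 4 shares of (1)/4 = 1/4 each.
Living: Pilar and Teodoro — each takes 1/4.
Deceased: Soledad and Octavio. Their combined 1/2 is pooled and carried to generation 2.
At generation 2 (Lucia, Diego, Alonso, Ursula) there are 4 shares of (1/2)/4 = 1/8 each.
Living: Lucia, Diego, Alonso, and Ursula — each takes 1/8.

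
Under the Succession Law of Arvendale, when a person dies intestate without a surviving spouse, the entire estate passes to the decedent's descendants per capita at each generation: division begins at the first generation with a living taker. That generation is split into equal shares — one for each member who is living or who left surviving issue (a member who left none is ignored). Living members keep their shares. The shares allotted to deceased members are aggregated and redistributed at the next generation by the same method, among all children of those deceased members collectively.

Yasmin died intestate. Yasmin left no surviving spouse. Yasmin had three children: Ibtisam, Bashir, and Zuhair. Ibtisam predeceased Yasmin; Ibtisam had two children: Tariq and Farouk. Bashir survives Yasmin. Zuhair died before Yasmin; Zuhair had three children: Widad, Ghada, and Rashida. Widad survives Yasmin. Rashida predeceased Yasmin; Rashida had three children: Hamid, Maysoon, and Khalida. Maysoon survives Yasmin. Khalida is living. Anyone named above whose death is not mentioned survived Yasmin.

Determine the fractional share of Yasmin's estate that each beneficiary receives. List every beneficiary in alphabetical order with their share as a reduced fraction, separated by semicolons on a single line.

There is no surviving spouse, so the entire estate passes to Yasmin's descendants per capita at each generation.
At generation 1 (Ibtisam, Bashir, Zuhair) there are 3 shares of (1)/3 = 1/3 each.
Living: Bashir — each takes 1/3.
Deceased: Ibtisam and Zuhair. Their combined 2/3 is pooled and carried to generation 2.
At generation 2 (Tariq, Farouk, Widad, Ghada, Rashida) there are 5 shares of (2/3)/5 = 2/15 each.
Living: Tariq, Farouk, Widad, and Ghada — each takes 2/15.
Deceased: Rashida. That 2/15 share is carried to generation 3.
At generation 3 (Hamid, Maysoon, Khalida) there are 3 shares of (2/15)/3 = 2/45 each.
Living: Hamid, Maysoon, and Khalida — each takes 2/45.

Bashir 1/3; Farouk 2/15; Ghada 2/15; Hamid 2/45; Khalida 2/45; Maysoon 2/45; Tariq 2/15; Widad 2/15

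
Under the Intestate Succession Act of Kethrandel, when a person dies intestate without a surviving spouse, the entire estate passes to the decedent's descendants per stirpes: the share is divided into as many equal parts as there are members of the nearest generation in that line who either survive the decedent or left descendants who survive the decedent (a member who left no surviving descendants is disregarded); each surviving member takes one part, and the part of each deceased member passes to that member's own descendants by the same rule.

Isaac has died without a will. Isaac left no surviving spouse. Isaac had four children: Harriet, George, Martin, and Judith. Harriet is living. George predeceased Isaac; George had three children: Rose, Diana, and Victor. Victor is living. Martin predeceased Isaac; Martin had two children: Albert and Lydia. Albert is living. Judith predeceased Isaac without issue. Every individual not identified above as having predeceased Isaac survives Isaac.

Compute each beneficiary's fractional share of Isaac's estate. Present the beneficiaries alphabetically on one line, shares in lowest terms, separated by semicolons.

Albert 1/6; Diana 1/9; Harriet 1/3; Lydia 1/6; Rose 1/9; Victor 1/9

There is no surviving spouse, so the entire estate passes to Isaac's descendants per stirpes.
Judith left no surviving issue, so that branch lapses and is disregarded.
The estate is divided into 3 equal shares of 1/3 among Harriet, George, Martin.
Harriet is living and takes 1/3.
George predeceased; the 1/3 allotted to George's branch passes to George's issue by representation.
The 1/3 is divided into 3 equal shares of 1/9 among Rose, Diana, Victor.
Rose is living and takes 1/9.
Diana is living and takes 1/9.
Victor is living and takes 1/9.
Martin predeceased; the 1/3 allotted to Martin's branch passes to Martin's issue by representation.
The 1/3 is divided into 2 equal shares of 1/6 among Albert, Lydia.
Albert is living and takes 1/6.
Lydia is living and takes 1/6.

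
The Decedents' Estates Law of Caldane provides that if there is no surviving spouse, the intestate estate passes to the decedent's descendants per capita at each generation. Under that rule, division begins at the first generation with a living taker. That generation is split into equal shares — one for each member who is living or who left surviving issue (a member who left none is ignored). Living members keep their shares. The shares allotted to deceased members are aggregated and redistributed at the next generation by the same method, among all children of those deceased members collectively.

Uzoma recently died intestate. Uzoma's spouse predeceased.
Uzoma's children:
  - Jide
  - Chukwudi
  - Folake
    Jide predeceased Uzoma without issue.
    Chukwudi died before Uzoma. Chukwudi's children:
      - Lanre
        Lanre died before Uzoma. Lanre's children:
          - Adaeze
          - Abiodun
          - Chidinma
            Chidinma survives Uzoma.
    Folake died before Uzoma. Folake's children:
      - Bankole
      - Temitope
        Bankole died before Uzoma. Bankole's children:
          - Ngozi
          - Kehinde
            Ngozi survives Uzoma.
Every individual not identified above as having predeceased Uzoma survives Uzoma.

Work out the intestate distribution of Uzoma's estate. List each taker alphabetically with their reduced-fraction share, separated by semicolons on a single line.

There is no surviving spouse, so the entire estate passes to Uzoma's descendants per capita at each generation.
No one at generation 1 (Chukwudi, Folake) is living; moving to the next generation.
At generation 2 (Lanre, Bankole, Temitope) there are 3 shares of (1)/3 = 1/3 each.
Living: Temitope — each takes 1/3.
Deceased: Lanre and Bankole. Their combined 2/3 is pooled and carried to generation 3.
At generation 3 (Adaeze, Abiodun, Chidinma, Ngozi, Kehinde) there are 5 shares of (2/3)/5 = 2/15 each.
Living: Adaeze, Abiodun, Chidinma, Ngozi, and Kehinde — each takes 2/15.

Abiodun 2/15; Adaeze 2/15; Chidinma 2/15; Kehinde 2/15; Ngozi 2/15; Temitope 1/3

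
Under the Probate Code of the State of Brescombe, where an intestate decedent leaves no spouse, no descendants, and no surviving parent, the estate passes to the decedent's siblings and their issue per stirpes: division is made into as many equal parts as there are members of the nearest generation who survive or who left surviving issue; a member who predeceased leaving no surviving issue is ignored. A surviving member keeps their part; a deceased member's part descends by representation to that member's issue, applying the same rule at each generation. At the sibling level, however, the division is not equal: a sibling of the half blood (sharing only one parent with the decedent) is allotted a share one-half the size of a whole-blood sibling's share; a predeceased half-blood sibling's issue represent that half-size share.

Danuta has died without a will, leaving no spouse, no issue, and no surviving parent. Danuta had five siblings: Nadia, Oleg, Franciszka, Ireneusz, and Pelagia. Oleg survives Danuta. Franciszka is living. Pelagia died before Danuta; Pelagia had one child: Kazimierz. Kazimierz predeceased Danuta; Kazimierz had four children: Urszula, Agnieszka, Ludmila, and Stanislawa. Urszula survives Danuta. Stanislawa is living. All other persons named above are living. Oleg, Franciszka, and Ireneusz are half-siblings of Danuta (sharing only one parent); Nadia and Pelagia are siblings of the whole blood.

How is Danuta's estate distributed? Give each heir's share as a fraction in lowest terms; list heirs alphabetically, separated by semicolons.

Agnieszka 1/14; Franciszka 1/7; Ireneusz 1/7; Ludmila 1/14; Nadia 2/7; Oleg 1/7; Stanislawa 1/14; Urszula 1/14

No spouse, descendants, or parent survives, so the estate passes to Danuta's siblings per stirpes.
Half-blood siblings count for one-half the weight of whole-blood siblings at the initial division.
Dividing 1 in proportion to weights (total weight 7/2): Nadia (weight 1) → 2/7; Oleg (weight 1/2) → 1/7; Franciszka (weight 1/2) → 1/7; Ireneusz (weight 1/2) → 1/7; Pelagia (weight 1) → 2/7.
Nadia is living and takes 2/7.
Oleg is living and takes 1/7.
Franciszka is living and takes 1/7.
Ireneusz is living and takes 1/7.
Pelagia predeceased; the 2/7 allotted to Pelagia's branch passes to Pelagia's issue by representation.
Kazimierz's line is the sole branch at this level, so the full 2/7 passes to Kazimierz's issue by representation.
The 2/7 is divided into 4 equal shares of 1/14 among Urszula, Agnieszka, Ludmila, Stanislawa.
Urszula is living and takes 1/14.
Agnieszka is living and takes 1/14.
Ludmila is living and takes 1/14.
Stanislawa is living and takes 1/14.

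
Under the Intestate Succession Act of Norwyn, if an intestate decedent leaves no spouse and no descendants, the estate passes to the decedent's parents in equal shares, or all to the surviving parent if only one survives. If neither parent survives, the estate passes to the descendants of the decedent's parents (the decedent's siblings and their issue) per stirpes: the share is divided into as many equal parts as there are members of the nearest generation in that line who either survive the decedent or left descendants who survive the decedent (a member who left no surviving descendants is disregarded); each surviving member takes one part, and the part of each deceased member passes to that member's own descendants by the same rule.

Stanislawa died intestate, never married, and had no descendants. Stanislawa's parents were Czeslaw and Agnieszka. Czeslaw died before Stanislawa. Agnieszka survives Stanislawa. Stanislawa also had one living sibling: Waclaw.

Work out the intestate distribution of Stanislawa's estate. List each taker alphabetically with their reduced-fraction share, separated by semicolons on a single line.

Only one parent, Agnieszka, survives, so Agnieszka takes the entire estate. The siblings take nothing because a surviving parent has priority.

Agnieszka 1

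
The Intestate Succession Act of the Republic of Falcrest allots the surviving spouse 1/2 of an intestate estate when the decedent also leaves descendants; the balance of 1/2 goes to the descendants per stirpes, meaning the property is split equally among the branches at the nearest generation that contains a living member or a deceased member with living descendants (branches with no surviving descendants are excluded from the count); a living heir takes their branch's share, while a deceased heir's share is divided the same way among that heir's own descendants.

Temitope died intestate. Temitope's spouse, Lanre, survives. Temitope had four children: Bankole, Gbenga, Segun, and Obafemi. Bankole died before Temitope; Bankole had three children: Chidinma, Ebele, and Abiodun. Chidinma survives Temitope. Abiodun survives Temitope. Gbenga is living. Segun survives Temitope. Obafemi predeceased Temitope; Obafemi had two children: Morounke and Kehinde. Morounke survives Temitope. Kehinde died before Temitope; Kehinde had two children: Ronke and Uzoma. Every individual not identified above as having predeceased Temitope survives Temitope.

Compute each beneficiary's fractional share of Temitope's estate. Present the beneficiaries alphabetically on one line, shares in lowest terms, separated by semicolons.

Lanre, as surviving spouse, takes 1/2.
The remaining 1/2 passes to Temitope's descendants per stirpes.
The 1/2 is divided into 4 equal shares of 1/8 among Bankole, Gbenga, Segun, Obafemi.
Bankole predeceased; the 1/8 allotted to Bankole's branch passes to Bankole's issue by representation.
The 1/8 is divided into 3 equal shares of 1/24 among Chidinma, Ebele, Abiodun.
Chidinma is living and takes 1/24.
Ebele is living and takes 1/24.
Abiodun is living and takes 1/24.
Gbenga is living and takes 1/8.
Segun is living and takes 1/8.
Obafemi predeceased; the 1/8 allotted to Obafemi's branch passes to Obafemi's issue by representation.
The 1/8 is divided into 2 equal shares of 1/16 among Morounke, Kehinde.
Morounke is living and takes 1/16.
Kehinde predeceased; the 1/16 allotted to Kehinde's branch passes to Kehinde's issue by representation.
The 1/16 is divided into 2 equal shares of 1/32 among Ronke, Uzoma.
Ronke is living and takes 1/32.
Uzoma is living and takes 1/32.

Abiodun 1/24; Chidinma 1/24; Ebele 1/24; Gbenga 1/8; Lanre 1/2; Morounke 1/16; Ronke 1/32; Segun 1/8; Uzoma 1/32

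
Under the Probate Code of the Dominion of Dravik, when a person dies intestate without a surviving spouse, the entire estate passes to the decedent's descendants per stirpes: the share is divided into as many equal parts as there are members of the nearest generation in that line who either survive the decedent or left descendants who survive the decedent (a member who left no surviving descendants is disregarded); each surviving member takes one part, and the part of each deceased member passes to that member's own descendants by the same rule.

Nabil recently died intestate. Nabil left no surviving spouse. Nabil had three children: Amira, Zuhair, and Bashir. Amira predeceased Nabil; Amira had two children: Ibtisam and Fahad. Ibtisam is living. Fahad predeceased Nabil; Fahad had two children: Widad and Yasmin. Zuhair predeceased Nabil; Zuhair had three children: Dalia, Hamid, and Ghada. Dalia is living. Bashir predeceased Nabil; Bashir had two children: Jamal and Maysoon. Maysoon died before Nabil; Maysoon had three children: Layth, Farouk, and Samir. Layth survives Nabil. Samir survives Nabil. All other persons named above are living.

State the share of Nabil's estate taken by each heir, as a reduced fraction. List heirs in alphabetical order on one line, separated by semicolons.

Dalia 1/9; Farouk 1/18; Ghada 1/9; Hamid 1/9; Ibtisam 1/6; Jamal 1/6; Layth 1/18; Samir 1/18; Widad 1/12; Yasmin 1/12

There is no surviving spouse, so the entire estate passes to Nabil's descendants per stirpes.
The estate is divided into 3 equal shares of 1/3 among Amira, Zuhair, Bashir.
Amira predeceased; the 1/3 allotted to Amira's branch passes to Amira's issue by representation.
The 1/3 is divided into 2 equal shares of 1/6 among Ibtisam, Fahad.
Ibtisam is living and takes 1/6.
Fahad predeceased; the 1/6 allotted to Fahad's branch passes to Fahad's issue by representation.
The 1/6 is divided into 2 equal shares of 1/12 among Widad, Yasmin.
Widad is living and takes 1/12.
Yasmin is living and takes 1/12.
Zuhair predeceased; the 1/3 allotted to Zuhair's branch passes to Zuhair's issue by representation.
The 1/3 is divided into 3 equal shares of 1/9 among Dalia, Hamid, Ghada.
Dalia is living and takes 1/9.
Hamid is living and takes 1/9.
Ghada is living and takes 1/9.
Bashir predeceased; the 1/3 allotted to Bashir's branch passes to Bashir's issue by representation.
The 1/3 is divided into 2 equal shares of 1/6 among Jamal, Maysoon.
Jamal is living and takes 1/6.
Maysoon predeceased; the 1/6 allotted to Maysoon's branch passes to Maysoon's issue by representation.
The 1/6 is divided into 3 equal shares of 1/18 among Layth, Farouk, Samir.
Layth is living and takes 1/18.
Farouk is living and takes 1/18.
Samir is living and takes 1/18.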